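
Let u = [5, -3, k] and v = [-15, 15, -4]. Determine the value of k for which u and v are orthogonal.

u · v = 5·(-15) + (-3)·15 + k·(-4) = -120 - 4k
Set equal to 0: -4k = 120, so k = -30.

-30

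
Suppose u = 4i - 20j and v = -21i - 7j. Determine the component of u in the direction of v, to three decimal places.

2.530

u · v = 4·(-21) + (-20)·(-7) = -84 + 140 = 56
|v| = √(441 + 49) = √490 ≈ 22.1359
comp_v u = 56 / √490 ≈ 2.530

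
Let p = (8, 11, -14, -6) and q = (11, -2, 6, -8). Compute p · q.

p · q = 8·11 + 11·(-2) + (-14)·6 + (-6)·(-8) = 88 - 22 - 84 + 48 = 30

30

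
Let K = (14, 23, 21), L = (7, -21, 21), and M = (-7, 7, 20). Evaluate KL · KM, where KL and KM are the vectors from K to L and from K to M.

KL = L − K = (-7, -44, 0)
KM = M − K = (-21, -16, -1)
KL · KM = (-7)·(-21) + (-44)·(-16) + 0·(-1) = 147 + 704 + 0 = 851

851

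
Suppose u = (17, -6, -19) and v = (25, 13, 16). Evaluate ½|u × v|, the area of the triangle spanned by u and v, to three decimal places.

i: (-6)·16 - (-19)·13 = -96 - (-247) = 151
j: (-19)·25 - 17·16 = -475 - 272 = -747
k: 17·13 - (-6)·25 = 221 - (-150) = 371
u × v = (151, -747, 371)
|u × v| = √(151² + (-747)² + 371²) = √718451 ≈ 847.6149
area = ½ · 847.6149 ≈ 423.807

423.807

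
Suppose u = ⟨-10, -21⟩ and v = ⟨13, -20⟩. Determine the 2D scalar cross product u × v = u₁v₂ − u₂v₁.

473

(-10)·(-20) - (-21)·13 = 200 - (-273) = 473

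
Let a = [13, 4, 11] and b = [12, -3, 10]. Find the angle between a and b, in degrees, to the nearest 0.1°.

24.1

a · b = 13·12 + 4·(-3) + 11·10 = 156 - 12 + 110 = 254
|a|² = 169 + 16 + 121 = 306,  |a| = √306 ≈ 17.492856
|b|² = 144 + 9 + 100 = 253,  |b| = √253 ≈ 15.905974
cos θ = 254 / (17.492856 · 15.905974) ≈ 0.91288
θ = arccos(0.91288) ≈ 24.1°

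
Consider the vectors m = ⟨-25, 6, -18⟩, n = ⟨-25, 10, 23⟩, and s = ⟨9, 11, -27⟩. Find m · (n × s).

16837

n × s:
i: 10·(-27) - 23·11 = -270 - 253 = -523
j: 23·9 - (-25)·(-27) = 207 - 675 = -468
k: (-25)·11 - 10·9 = -275 - 90 = -365
n × s = (-523, -468, -365)
m · (n × s) = (-25)·(-523) + 6·(-468) + (-18)·(-365) = 13075 - 2808 + 6570 = 16837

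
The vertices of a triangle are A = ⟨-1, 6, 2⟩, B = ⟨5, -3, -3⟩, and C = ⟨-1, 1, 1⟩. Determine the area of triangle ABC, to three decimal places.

17.263

AB = (6, -9, -5),  AC = (0, -5, -1)
i: (-9)·(-1) - (-5)·(-5) = 9 - 25 = -16
j: (-5)·0 - 6·(-1) = 0 - (-6) = 6
k: 6·(-5) - (-9)·0 = -30 - 0 = -30
AB × AC = (-16, 6, -30)
|AB × AC| = √1192 ≈ 34.5254
area = ½ · 34.5254 ≈ 17.263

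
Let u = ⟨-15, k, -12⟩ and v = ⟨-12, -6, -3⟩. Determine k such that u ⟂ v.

u · v = (-15)·(-12) + k·(-6) + (-12)·(-3) = 216 - 6k
Set equal to 0: -6k = -216, so k = 36.

36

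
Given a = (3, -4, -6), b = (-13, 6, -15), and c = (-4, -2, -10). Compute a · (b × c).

-290

b × c:
i: 6·(-10) - (-15)·(-2) = -60 - 30 = -90
j: (-15)·(-4) - (-13)·(-10) = 60 - 130 = -70
k: (-13)·(-2) - 6·(-4) = 26 - (-24) = 50
b × c = (-90, -70, 50)
a · (b × c) = 3·(-90) + (-4)·(-70) + (-6)·50 = -270 + 280 - 300 = -290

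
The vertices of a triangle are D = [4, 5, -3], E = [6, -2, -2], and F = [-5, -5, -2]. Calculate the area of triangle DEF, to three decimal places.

41.890

DE = (2, -7, 1),  DF = (-9, -10, 1)
i: (-7)·1 - 1·(-10) = -7 - (-10) = 3
j: 1·(-9) - 2·1 = -9 - 2 = -11
k: 2·(-10) - (-7)·(-9) = -20 - 63 = -83
DE × DF = (3, -11, -83)
|DE × DF| = √7019 ≈ 83.7795
area = ½ · 83.7795 ≈ 41.890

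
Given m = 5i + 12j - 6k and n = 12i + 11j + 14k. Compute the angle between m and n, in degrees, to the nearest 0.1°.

69.4

m · n = 5·12 + 12·11 + (-6)·14 = 60 + 132 - 84 = 108
|m|² = 25 + 144 + 36 = 205,  |m| = √205 ≈ 14.317821
|n|² = 144 + 121 + 196 = 461,  |n| = √461 ≈ 21.470911
cos θ = 108 / (14.317821 · 21.470911) ≈ 0.35131
θ = arccos(0.35131) ≈ 69.4°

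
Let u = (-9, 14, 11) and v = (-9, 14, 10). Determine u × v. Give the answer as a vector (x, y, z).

(-14, -9, 0)

i: 14·10 - 11·14 = 140 - 154 = -14
j: 11·(-9) - (-9)·10 = -99 - (-90) = -9
k: (-9)·14 - 14·(-9) = -126 - (-126) = 0
u × v = (-14, -9, 0)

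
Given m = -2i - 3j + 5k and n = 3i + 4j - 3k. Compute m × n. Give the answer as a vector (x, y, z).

i: (-3)·(-3) - 5·4 = 9 - 20 = -11
j: 5·3 - (-2)·(-3) = 15 - 6 = 9
k: (-2)·4 - (-3)·3 = -8 - (-9) = 1
m × n = (-11, 9, 1)

(-11, 9, 1)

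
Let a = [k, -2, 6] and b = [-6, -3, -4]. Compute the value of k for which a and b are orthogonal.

-3

a · b = k·(-6) + (-2)·(-3) + 6·(-4) = -18 - 6k
Set equal to 0: -6k = 18, so k = -3.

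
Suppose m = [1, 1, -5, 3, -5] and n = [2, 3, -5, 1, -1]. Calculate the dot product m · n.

38

m · n = 1·2 + 1·3 + (-5)·(-5) + 3·1 + (-5)·(-1) = 2 + 3 + 25 + 3 + 5 = 38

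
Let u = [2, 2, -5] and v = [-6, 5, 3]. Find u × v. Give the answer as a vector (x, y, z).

i: 2·3 - (-5)·5 = 6 - (-25) = 31
j: (-5)·(-6) - 2·3 = 30 - 6 = 24
k: 2·5 - 2·(-6) = 10 - (-12) = 22
u × v = (31, 24, 22)

(31, 24, 22)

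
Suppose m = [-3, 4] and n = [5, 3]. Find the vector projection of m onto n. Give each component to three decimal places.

(-0.441, -0.265)

m · n = (-3)·5 + 4·3 = -15 + 12 = -3
|n|² = 25 + 9 = 34
proj_n m = (-3/34) · (5, 3) ≈ (-0.441, -0.265)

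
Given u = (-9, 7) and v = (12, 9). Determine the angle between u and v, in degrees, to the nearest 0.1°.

u · v = (-9)·12 + 7·9 = -108 + 63 = -45
|u|² = 81 + 49 = 130,  |u| = √130 ≈ 11.401754
|v|² = 144 + 81 = 225,  |v| = √225 ≈ 15.000000
cos θ = -45 / (11.401754 · 15.000000) ≈ -0.26312
θ = arccos(-0.26312) ≈ 105.3°

105.3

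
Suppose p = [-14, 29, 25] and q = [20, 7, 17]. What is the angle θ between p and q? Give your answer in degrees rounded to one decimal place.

71.7

p · q = (-14)·20 + 29·7 + 25·17 = -280 + 203 + 425 = 348
|p|² = 196 + 841 + 625 = 1662,  |p| = √1662 ≈ 40.767634
|q|² = 400 + 49 + 289 = 738,  |q| = √738 ≈ 27.166155
cos θ = 348 / (40.767634 · 27.166155) ≈ 0.31422
θ = arccos(0.31422) ≈ 71.7°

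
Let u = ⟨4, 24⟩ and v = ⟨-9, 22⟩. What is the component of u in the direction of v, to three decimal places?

20.699

u · v = 4·(-9) + 24·22 = -36 + 528 = 492
|v| = √(81 + 484) = √565 ≈ 23.7697
comp_v u = 492 / √565 ≈ 20.699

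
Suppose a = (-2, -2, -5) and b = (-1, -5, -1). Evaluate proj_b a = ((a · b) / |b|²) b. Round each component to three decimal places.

(-0.630, -3.148, -0.630)

a · b = (-2)·(-1) + (-2)·(-5) + (-5)·(-1) = 2 + 10 + 5 = 17
|b|² = 1 + 25 + 1 = 27
proj_b a = (17/27) · (-1, -5, -1) ≈ (-0.630, -3.148, -0.630)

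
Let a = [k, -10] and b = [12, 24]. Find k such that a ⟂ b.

20

a · b = k·12 + (-10)·24 = -240 + 12k
Set equal to 0: 12k = 240, so k = 20.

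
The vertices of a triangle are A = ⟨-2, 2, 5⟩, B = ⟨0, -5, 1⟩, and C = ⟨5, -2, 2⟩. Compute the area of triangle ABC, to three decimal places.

23.399

AB = (2, -7, -4),  AC = (7, -4, -3)
i: (-7)·(-3) - (-4)·(-4) = 21 - 16 = 5
j: (-4)·7 - 2·(-3) = -28 - (-6) = -22
k: 2·(-4) - (-7)·7 = -8 - (-49) = 41
AB × AC = (5, -22, 41)
|AB × AC| = √2190 ≈ 46.7974
area = ½ · 46.7974 ≈ 23.399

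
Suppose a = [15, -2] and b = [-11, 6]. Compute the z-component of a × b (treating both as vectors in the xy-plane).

68

15·6 - (-2)·(-11) = 90 - 22 = 68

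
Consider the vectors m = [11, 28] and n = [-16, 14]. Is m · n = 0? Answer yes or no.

no

m · n = 11·(-16) + 28·14 = -176 + 392 = 216
Nonzero, so the vectors are not orthogonal.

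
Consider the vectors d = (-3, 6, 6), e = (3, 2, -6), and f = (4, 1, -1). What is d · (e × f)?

e × f:
i: 2·(-1) - (-6)·1 = -2 - (-6) = 4
j: (-6)·4 - 3·(-1) = -24 - (-3) = -21
k: 3·1 - 2·4 = 3 - 8 = -5
e × f = (4, -21, -5)
d · (e × f) = (-3)·4 + 6·(-21) + 6·(-5) = -12 - 126 - 30 = -168

-168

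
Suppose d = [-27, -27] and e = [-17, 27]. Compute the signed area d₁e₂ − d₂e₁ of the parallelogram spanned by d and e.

-1188

(-27)·27 - (-27)·(-17) = -729 - 459 = -1188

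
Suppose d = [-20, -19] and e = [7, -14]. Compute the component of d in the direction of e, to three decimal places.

d · e = (-20)·7 + (-19)·(-14) = -140 + 266 = 126
|e| = √(49 + 196) = √245 ≈ 15.6525
comp_e d = 126 / √245 ≈ 8.050

8.050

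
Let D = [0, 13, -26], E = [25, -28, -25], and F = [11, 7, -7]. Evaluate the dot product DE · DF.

DE = E − D = (25, -41, 1)
DF = F − D = (11, -6, 19)
DE · DF = 25·11 + (-41)·(-6) + 1·19 = 275 + 246 + 19 = 540

540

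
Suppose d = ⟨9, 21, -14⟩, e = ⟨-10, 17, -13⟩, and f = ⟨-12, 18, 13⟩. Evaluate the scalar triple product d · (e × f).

e × f:
i: 17·13 - (-13)·18 = 221 - (-234) = 455
j: (-13)·(-12) - (-10)·13 = 156 - (-130) = 286
k: (-10)·18 - 17·(-12) = -180 - (-204) = 24
e × f = (455, 286, 24)
d · (e × f) = 9·455 + 21·286 + (-14)·24 = 4095 + 6006 - 336 = 9765

9765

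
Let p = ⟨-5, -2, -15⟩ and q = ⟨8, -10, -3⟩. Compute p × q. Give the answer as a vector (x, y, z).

(-144, -135, 66)

i: (-2)·(-3) - (-15)·(-10) = 6 - 150 = -144
j: (-15)·8 - (-5)·(-3) = -120 - 15 = -135
k: (-5)·(-10) - (-2)·8 = 50 - (-16) = 66
p × q = (-144, -135, 66)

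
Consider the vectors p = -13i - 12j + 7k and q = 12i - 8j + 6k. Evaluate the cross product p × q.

i: (-12)·6 - 7·(-8) = -72 - (-56) = -16
j: 7·12 - (-13)·6 = 84 - (-78) = 162
k: (-13)·(-8) - (-12)·12 = 104 - (-144) = 248
p × q = (-16, 162, 248)

(-16, 162, 248)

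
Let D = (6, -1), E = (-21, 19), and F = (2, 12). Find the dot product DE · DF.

368

DE = E − D = (-27, 20)
DF = F − D = (-4, 13)
DE · DF = (-27)·(-4) + 20·13 = 108 + 260 = 368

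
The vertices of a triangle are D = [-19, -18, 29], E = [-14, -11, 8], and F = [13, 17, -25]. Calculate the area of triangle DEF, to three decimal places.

DE = (5, 7, -21),  DF = (32, 35, -54)
i: 7·(-54) - (-21)·35 = -378 - (-735) = 357
j: (-21)·32 - 5·(-54) = -672 - (-270) = -402
k: 5·35 - 7·32 = 175 - 224 = -49
DE × DF = (357, -402, -49)
|DE × DF| = √291454 ≈ 539.8648
area = ½ · 539.8648 ≈ 269.932

269.932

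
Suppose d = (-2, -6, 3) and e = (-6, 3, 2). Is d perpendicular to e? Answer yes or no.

d · e = (-2)·(-6) + (-6)·3 + 3·2 = 12 - 18 + 6 = 0
Zero, so the vectors are orthogonal.

yes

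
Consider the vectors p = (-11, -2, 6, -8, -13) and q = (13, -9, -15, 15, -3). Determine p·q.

p · q = (-11)·13 + (-2)·(-9) + 6·(-15) + (-8)·15 + (-13)·(-3) = -143 + 18 - 90 - 120 + 39 = -296

-296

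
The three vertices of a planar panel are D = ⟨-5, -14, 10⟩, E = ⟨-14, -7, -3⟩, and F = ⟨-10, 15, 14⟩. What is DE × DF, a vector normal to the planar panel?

DE = (-9, 7, -13)
DF = (-5, 29, 4)
i: 7·4 - (-13)·29 = 28 - (-377) = 405
j: (-13)·(-5) - (-9)·4 = 65 - (-36) = 101
k: (-9)·29 - 7·(-5) = -261 - (-35) = -226
DE × DF = (405, 101, -226)

(405, 101, -226)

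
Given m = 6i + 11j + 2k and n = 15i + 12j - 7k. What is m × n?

i: 11·(-7) - 2·12 = -77 - 24 = -101
j: 2·15 - 6·(-7) = 30 - (-42) = 72
k: 6·12 - 11·15 = 72 - 165 = -93
m × n = (-101, 72, -93)

(-101, 72, -93)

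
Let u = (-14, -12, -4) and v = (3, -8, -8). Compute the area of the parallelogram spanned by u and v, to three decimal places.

203.411

i: (-12)·(-8) - (-4)·(-8) = 96 - 32 = 64
j: (-4)·3 - (-14)·(-8) = -12 - 112 = -124
k: (-14)·(-8) - (-12)·3 = 112 - (-36) = 148
u × v = (64, -124, 148)
|u × v| = √(64² + (-124)² + 148²) = √41376 ≈ 203.4109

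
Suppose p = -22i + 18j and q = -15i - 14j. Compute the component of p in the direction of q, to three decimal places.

p · q = (-22)·(-15) + 18·(-14) = 330 - 252 = 78
|q| = √(225 + 196) = √421 ≈ 20.5183
comp_q p = 78 / √421 ≈ 3.801

3.801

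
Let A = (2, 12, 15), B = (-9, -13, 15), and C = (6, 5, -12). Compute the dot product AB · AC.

AB = B − A = (-11, -25, 0)
AC = C − A = (4, -7, -27)
AB · AC = (-11)·4 + (-25)·(-7) + 0·(-27) = -44 + 175 + 0 = 131

131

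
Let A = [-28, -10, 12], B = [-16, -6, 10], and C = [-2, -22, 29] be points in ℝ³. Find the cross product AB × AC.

AB = (12, 4, -2)
AC = (26, -12, 17)
i: 4·17 - (-2)·(-12) = 68 - 24 = 44
j: (-2)·26 - 12·17 = -52 - 204 = -256
k: 12·(-12) - 4·26 = -144 - 104 = -248
AB × AC = (44, -256, -248)

(44, -256, -248)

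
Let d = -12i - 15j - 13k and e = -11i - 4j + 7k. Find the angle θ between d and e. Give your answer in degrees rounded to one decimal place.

71.4

d · e = (-12)·(-11) + (-15)·(-4) + (-13)·7 = 132 + 60 - 91 = 101
|d|² = 144 + 225 + 169 = 538,  |d| = √538 ≈ 23.194827
|e|² = 121 + 16 + 49 = 186,  |e| = √186 ≈ 13.638182
cos θ = 101 / (23.194827 · 13.638182) ≈ 0.31928
θ = arccos(0.31928) ≈ 71.4°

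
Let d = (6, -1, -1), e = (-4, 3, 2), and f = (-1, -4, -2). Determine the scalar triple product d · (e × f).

e × f:
i: 3·(-2) - 2·(-4) = -6 - (-8) = 2
j: 2·(-1) - (-4)·(-2) = -2 - 8 = -10
k: (-4)·(-4) - 3·(-1) = 16 - (-3) = 19
e × f = (2, -10, 19)
d · (e × f) = 6·2 + (-1)·(-10) + (-1)·19 = 12 + 10 - 19 = 3

3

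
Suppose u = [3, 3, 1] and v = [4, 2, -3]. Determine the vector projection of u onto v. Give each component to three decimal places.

(2.069, 1.034, -1.552)

u · v = 3·4 + 3·2 + 1·(-3) = 12 + 6 - 3 = 15
|v|² = 16 + 4 + 9 = 29
proj_v u = (15/29) · (4, 2, -3) ≈ (2.069, 1.034, -1.552)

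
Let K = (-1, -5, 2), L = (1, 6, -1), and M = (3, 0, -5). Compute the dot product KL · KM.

KL = L − K = (2, 11, -3)
KM = M − K = (4, 5, -7)
KL · KM = 2·4 + 11·5 + (-3)·(-7) = 8 + 55 + 21 = 84

84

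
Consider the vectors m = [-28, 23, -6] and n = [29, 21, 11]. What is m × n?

(379, 134, -1255)

i: 23·11 - (-6)·21 = 253 - (-126) = 379
j: (-6)·29 - (-28)·11 = -174 - (-308) = 134
k: (-28)·21 - 23·29 = -588 - 667 = -1255
m × n = (379, 134, -1255)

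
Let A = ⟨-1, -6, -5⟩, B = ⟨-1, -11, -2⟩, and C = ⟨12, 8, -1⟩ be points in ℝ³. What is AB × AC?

AB = (0, -5, 3)
AC = (13, 14, 4)
i: (-5)·4 - 3·14 = -20 - 42 = -62
j: 3·13 - 0·4 = 39 - 0 = 39
k: 0·14 - (-5)·13 = 0 - (-65) = 65
AB × AC = (-62, 39, 65)

(-62, 39, 65)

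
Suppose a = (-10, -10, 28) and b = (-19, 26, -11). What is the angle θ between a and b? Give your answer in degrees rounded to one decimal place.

a · b = (-10)·(-19) + (-10)·26 + 28·(-11) = 190 - 260 - 308 = -378
|a|² = 100 + 100 + 784 = 984,  |a| = √984 ≈ 31.368774
|b|² = 361 + 676 + 121 = 1158,  |b| = √1158 ≈ 34.029399
cos θ = -378 / (31.368774 · 34.029399) ≈ -0.35411
θ = arccos(-0.35411) ≈ 110.7°

110.7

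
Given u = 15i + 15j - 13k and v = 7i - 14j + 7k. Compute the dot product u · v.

u · v = 15·7 + 15·(-14) + (-13)·7 = 105 - 210 - 91 = -196

-196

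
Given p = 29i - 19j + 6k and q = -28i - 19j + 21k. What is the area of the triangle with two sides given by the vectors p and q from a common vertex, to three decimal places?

i: (-19)·21 - 6·(-19) = -399 - (-114) = -285
j: 6·(-28) - 29·21 = -168 - 609 = -777
k: 29·(-19) - (-19)·(-28) = -551 - 532 = -1083
p × q = (-285, -777, -1083)
|p × q| = √((-285)² + (-777)² + (-1083)²) = √1857843 ≈ 1363.0271
area = ½ · 1363.0271 ≈ 681.514

681.514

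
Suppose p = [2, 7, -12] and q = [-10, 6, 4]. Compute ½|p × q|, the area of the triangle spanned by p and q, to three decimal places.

i: 7·4 - (-12)·6 = 28 - (-72) = 100
j: (-12)·(-10) - 2·4 = 120 - 8 = 112
k: 2·6 - 7·(-10) = 12 - (-70) = 82
p × q = (100, 112, 82)
|p × q| = √(100² + 112² + 82²) = √29268 ≈ 171.0789
area = ½ · 171.0789 ≈ 85.539

85.539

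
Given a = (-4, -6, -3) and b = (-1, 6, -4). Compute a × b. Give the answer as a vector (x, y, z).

i: (-6)·(-4) - (-3)·6 = 24 - (-18) = 42
j: (-3)·(-1) - (-4)·(-4) = 3 - 16 = -13
k: (-4)·6 - (-6)·(-1) = -24 - 6 = -30
a × b = (42, -13, -30)

(42, -13, -30)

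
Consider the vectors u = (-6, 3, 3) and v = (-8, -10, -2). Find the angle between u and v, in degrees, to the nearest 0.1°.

82.8

u · v = (-6)·(-8) + 3·(-10) + 3·(-2) = 48 - 30 - 6 = 12
|u|² = 36 + 9 + 9 = 54,  |u| = √54 ≈ 7.348469
|v|² = 64 + 100 + 4 = 168,  |v| = √168 ≈ 12.961481
cos θ = 12 / (7.348469 · 12.961481) ≈ 0.12599
θ = arccos(0.12599) ≈ 82.8°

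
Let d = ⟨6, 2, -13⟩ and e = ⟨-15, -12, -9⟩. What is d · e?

3

d · e = 6·(-15) + 2·(-12) + (-13)·(-9) = -90 - 24 + 117 = 3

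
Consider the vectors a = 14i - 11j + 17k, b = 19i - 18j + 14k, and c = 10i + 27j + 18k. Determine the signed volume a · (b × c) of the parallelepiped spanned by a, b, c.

4175

b × c:
i: (-18)·18 - 14·27 = -324 - 378 = -702
j: 14·10 - 19·18 = 140 - 342 = -202
k: 19·27 - (-18)·10 = 513 - (-180) = 693
b × c = (-702, -202, 693)
a · (b × c) = 14·(-702) + (-11)·(-202) + 17·693 = -9828 + 2222 + 11781 = 4175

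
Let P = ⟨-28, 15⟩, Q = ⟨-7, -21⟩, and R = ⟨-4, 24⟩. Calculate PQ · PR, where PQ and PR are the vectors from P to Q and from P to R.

PQ = Q − P = (21, -36)
PR = R − P = (24, 9)
PQ · PR = 21·24 + (-36)·9 = 504 - 324 = 180

180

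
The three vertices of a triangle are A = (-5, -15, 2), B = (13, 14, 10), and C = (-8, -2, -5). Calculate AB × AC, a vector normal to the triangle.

AB = (18, 29, 8)
AC = (-3, 13, -7)
i: 29·(-7) - 8·13 = -203 - 104 = -307
j: 8·(-3) - 18·(-7) = -24 - (-126) = 102
k: 18·13 - 29·(-3) = 234 - (-87) = 321
AB × AC = (-307, 102, 321)

(-307, 102, 321)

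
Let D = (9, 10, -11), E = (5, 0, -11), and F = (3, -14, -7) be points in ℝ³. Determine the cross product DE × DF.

(-40, 16, 36)

DE = (-4, -10, 0)
DF = (-6, -24, 4)
i: (-10)·4 - 0·(-24) = -40 - 0 = -40
j: 0·(-6) - (-4)·4 = 0 - (-16) = 16
k: (-4)·(-24) - (-10)·(-6) = 96 - 60 = 36
DE × DF = (-40, 16, 36)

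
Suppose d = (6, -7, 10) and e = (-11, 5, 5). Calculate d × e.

(-85, -140, -47)

i: (-7)·5 - 10·5 = -35 - 50 = -85
j: 10·(-11) - 6·5 = -110 - 30 = -140
k: 6·5 - (-7)·(-11) = 30 - 77 = -47
d × e = (-85, -140, -47)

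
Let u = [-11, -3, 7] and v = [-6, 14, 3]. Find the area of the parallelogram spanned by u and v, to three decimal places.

202.766

i: (-3)·3 - 7·14 = -9 - 98 = -107
j: 7·(-6) - (-11)·3 = -42 - (-33) = -9
k: (-11)·14 - (-3)·(-6) = -154 - 18 = -172
u × v = (-107, -9, -172)
|u × v| = √((-107)² + (-9)² + (-172)²) = √41114 ≈ 202.7659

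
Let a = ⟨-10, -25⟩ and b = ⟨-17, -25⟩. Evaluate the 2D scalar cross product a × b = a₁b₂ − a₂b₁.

(-10)·(-25) - (-25)·(-17) = 250 - 425 = -175

-175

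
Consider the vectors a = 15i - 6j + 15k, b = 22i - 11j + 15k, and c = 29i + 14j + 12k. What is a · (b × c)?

b × c:
i: (-11)·12 - 15·14 = -132 - 210 = -342
j: 15·29 - 22·12 = 435 - 264 = 171
k: 22·14 - (-11)·29 = 308 - (-319) = 627
b × c = (-342, 171, 627)
a · (b × c) = 15·(-342) + (-6)·171 + 15·627 = -5130 - 1026 + 9405 = 3249

3249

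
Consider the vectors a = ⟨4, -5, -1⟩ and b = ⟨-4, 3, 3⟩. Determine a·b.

-34

a · b = 4·(-4) + (-5)·3 + (-1)·3 = -16 - 15 - 3 = -34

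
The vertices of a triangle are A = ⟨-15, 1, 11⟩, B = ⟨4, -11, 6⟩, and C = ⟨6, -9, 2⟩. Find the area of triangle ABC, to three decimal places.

AB = (19, -12, -5),  AC = (21, -10, -9)
i: (-12)·(-9) - (-5)·(-10) = 108 - 50 = 58
j: (-5)·21 - 19·(-9) = -105 - (-171) = 66
k: 19·(-10) - (-12)·21 = -190 - (-252) = 62
AB × AC = (58, 66, 62)
|AB × AC| = √11564 ≈ 107.5360
area = ½ · 107.5360 ≈ 53.768

53.768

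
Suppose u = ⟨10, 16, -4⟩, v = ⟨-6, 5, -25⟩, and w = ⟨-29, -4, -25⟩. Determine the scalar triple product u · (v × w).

v × w:
i: 5·(-25) - (-25)·(-4) = -125 - 100 = -225
j: (-25)·(-29) - (-6)·(-25) = 725 - 150 = 575
k: (-6)·(-4) - 5·(-29) = 24 - (-145) = 169
v × w = (-225, 575, 169)
u · (v × w) = 10·(-225) + 16·575 + (-4)·169 = -2250 + 9200 - 676 = 6274

6274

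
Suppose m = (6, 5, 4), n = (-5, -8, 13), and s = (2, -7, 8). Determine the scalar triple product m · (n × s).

n × s:
i: (-8)·8 - 13·(-7) = -64 - (-91) = 27
j: 13·2 - (-5)·8 = 26 - (-40) = 66
k: (-5)·(-7) - (-8)·2 = 35 - (-16) = 51
n × s = (27, 66, 51)
m · (n × s) = 6·27 + 5·66 + 4·51 = 162 + 330 + 204 = 696

696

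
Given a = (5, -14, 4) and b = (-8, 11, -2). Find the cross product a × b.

(-16, -22, -57)

i: (-14)·(-2) - 4·11 = 28 - 44 = -16
j: 4·(-8) - 5·(-2) = -32 - (-10) = -22
k: 5·11 - (-14)·(-8) = 55 - 112 = -57
a × b = (-16, -22, -57)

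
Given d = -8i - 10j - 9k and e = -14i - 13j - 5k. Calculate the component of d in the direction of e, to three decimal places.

d · e = (-8)·(-14) + (-10)·(-13) + (-9)·(-5) = 112 + 130 + 45 = 287
|e| = √(196 + 169 + 25) = √390 ≈ 19.7484
comp_e d = 287 / √390 ≈ 14.533

14.533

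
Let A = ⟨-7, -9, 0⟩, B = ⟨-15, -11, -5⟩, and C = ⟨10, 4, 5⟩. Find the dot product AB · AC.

AB = B − A = (-8, -2, -5)
AC = C − A = (17, 13, 5)
AB · AC = (-8)·17 + (-2)·13 + (-5)·5 = -136 - 26 - 25 = -187

-187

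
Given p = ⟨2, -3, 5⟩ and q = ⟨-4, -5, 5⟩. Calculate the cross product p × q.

(10, -30, -22)

i: (-3)·5 - 5·(-5) = -15 - (-25) = 10
j: 5·(-4) - 2·5 = -20 - 10 = -30
k: 2·(-5) - (-3)·(-4) = -10 - 12 = -22
p × q = (10, -30, -22)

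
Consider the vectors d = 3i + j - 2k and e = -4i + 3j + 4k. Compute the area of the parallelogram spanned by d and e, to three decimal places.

16.882

i: 1·4 - (-2)·3 = 4 - (-6) = 10
j: (-2)·(-4) - 3·4 = 8 - 12 = -4
k: 3·3 - 1·(-4) = 9 - (-4) = 13
d × e = (10, -4, 13)
|d × e| = √(10² + (-4)² + 13²) = √285 ≈ 16.8819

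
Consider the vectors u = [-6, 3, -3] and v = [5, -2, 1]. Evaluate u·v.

u · v = (-6)·5 + 3·(-2) + (-3)·1 = -30 - 6 - 3 = -39

-39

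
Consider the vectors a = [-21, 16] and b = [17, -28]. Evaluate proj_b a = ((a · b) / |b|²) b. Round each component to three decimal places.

a · b = (-21)·17 + 16·(-28) = -357 - 448 = -805
|b|² = 289 + 784 = 1073
proj_b a = (-805/1073) · (17, -28) ≈ (-12.754, 21.007)

(-12.754, 21.007)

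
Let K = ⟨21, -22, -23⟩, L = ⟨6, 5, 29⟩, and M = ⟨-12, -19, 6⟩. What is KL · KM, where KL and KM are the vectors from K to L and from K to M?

2084

KL = L − K = (-15, 27, 52)
KM = M − K = (-33, 3, 29)
KL · KM = (-15)·(-33) + 27·3 + 52·29 = 495 + 81 + 1508 = 2084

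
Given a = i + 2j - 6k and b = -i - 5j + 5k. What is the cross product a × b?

(-20, 1, -3)

i: 2·5 - (-6)·(-5) = 10 - 30 = -20
j: (-6)·(-1) - 1·5 = 6 - 5 = 1
k: 1·(-5) - 2·(-1) = -5 - (-2) = -3
a × b = (-20, 1, -3)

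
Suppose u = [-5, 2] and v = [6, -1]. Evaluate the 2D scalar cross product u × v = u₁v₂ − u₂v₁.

-7

(-5)·(-1) - 2·6 = 5 - 12 = -7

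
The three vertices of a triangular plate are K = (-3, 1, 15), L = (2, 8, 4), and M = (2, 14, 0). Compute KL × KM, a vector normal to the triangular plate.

(38, 20, 30)

KL = (5, 7, -11)
KM = (5, 13, -15)
i: 7·(-15) - (-11)·13 = -105 - (-143) = 38
j: (-11)·5 - 5·(-15) = -55 - (-75) = 20
k: 5·13 - 7·5 = 65 - 35 = 30
KL × KM = (38, 20, 30)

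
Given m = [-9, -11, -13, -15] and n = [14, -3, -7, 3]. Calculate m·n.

-47

m · n = (-9)·14 + (-11)·(-3) + (-13)·(-7) + (-15)·3 = -126 + 33 + 91 - 45 = -47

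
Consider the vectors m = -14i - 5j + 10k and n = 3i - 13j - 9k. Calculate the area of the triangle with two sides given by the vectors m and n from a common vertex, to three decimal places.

140.223

i: (-5)·(-9) - 10·(-13) = 45 - (-130) = 175
j: 10·3 - (-14)·(-9) = 30 - 126 = -96
k: (-14)·(-13) - (-5)·3 = 182 - (-15) = 197
m × n = (175, -96, 197)
|m × n| = √(175² + (-96)² + 197²) = √78650 ≈ 280.4461
area = ½ · 280.4461 ≈ 140.223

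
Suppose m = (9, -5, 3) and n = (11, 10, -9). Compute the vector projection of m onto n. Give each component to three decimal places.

(0.801, 0.728, -0.656)

m · n = 9·11 + (-5)·10 + 3·(-9) = 99 - 50 - 27 = 22
|n|² = 121 + 100 + 81 = 302
proj_n m = (22/302) · (11, 10, -9) ≈ (0.801, 0.728, -0.656)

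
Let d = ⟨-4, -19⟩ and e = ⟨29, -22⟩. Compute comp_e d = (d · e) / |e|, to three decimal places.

8.297

d · e = (-4)·29 + (-19)·(-22) = -116 + 418 = 302
|e| = √(841 + 484) = √1325 ≈ 36.4005
comp_e d = 302 / √1325 ≈ 8.297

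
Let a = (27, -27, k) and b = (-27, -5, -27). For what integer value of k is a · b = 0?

a · b = 27·(-27) + (-27)·(-5) + k·(-27) = -594 - 27k
Set equal to 0: -27k = 594, so k = -22.

-22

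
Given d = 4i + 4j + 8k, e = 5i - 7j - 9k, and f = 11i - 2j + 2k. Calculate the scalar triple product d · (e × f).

-28

e × f:
i: (-7)·2 - (-9)·(-2) = -14 - 18 = -32
j: (-9)·11 - 5·2 = -99 - 10 = -109
k: 5·(-2) - (-7)·11 = -10 - (-77) = 67
e × f = (-32, -109, 67)
d · (e × f) = 4·(-32) + 4·(-109) + 8·67 = -128 - 436 + 536 = -28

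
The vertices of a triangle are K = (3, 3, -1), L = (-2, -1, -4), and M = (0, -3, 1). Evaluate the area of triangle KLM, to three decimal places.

KL = (-5, -4, -3),  KM = (-3, -6, 2)
i: (-4)·2 - (-3)·(-6) = -8 - 18 = -26
j: (-3)·(-3) - (-5)·2 = 9 - (-10) = 19
k: (-5)·(-6) - (-4)·(-3) = 30 - 12 = 18
KL × KM = (-26, 19, 18)
|KL × KM| = √1361 ≈ 36.8917
area = ½ · 36.8917 ≈ 18.446

18.446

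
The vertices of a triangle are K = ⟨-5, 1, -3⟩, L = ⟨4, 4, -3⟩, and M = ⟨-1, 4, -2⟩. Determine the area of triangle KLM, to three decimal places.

8.874

KL = (9, 3, 0),  KM = (4, 3, 1)
i: 3·1 - 0·3 = 3 - 0 = 3
j: 0·4 - 9·1 = 0 - 9 = -9
k: 9·3 - 3·4 = 27 - 12 = 15
KL × KM = (3, -9, 15)
|KL × KM| = √315 ≈ 17.7482
area = ½ · 17.7482 ≈ 8.874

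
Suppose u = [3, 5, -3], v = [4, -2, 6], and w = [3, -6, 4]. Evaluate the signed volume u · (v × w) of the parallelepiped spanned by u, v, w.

v × w:
i: (-2)·4 - 6·(-6) = -8 - (-36) = 28
j: 6·3 - 4·4 = 18 - 16 = 2
k: 4·(-6) - (-2)·3 = -24 - (-6) = -18
v × w = (28, 2, -18)
u · (v × w) = 3·28 + 5·2 + (-3)·(-18) = 84 + 10 + 54 = 148

148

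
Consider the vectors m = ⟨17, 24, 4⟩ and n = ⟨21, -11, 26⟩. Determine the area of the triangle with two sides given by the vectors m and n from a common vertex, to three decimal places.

i: 24·26 - 4·(-11) = 624 - (-44) = 668
j: 4·21 - 17·26 = 84 - 442 = -358
k: 17·(-11) - 24·21 = -187 - 504 = -691
m × n = (668, -358, -691)
|m × n| = √(668² + (-358)² + (-691)²) = √1051869 ≈ 1025.6066
area = ½ · 1025.6066 ≈ 512.803

512.803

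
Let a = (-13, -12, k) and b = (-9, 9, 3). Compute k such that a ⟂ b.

-3

a · b = (-13)·(-9) + (-12)·9 + k·3 = 9 + 3k
Set equal to 0: 3k = -9, so k = -3.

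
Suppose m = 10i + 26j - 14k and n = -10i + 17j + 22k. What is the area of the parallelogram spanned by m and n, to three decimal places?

920.543

i: 26·22 - (-14)·17 = 572 - (-238) = 810
j: (-14)·(-10) - 10·22 = 140 - 220 = -80
k: 10·17 - 26·(-10) = 170 - (-260) = 430
m × n = (810, -80, 430)
|m × n| = √(810² + (-80)² + 430²) = √847400 ≈ 920.5433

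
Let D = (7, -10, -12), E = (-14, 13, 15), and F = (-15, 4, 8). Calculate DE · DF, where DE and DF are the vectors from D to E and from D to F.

1324

DE = E − D = (-21, 23, 27)
DF = F − D = (-22, 14, 20)
DE · DF = (-21)·(-22) + 23·14 + 27·20 = 462 + 322 + 540 = 1324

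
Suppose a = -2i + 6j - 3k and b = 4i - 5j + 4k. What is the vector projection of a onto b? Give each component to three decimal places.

a · b = (-2)·4 + 6·(-5) + (-3)·4 = -8 - 30 - 12 = -50
|b|² = 16 + 25 + 16 = 57
proj_b a = (-50/57) · (4, -5, 4) ≈ (-3.509, 4.386, -3.509)

(-3.509, 4.386, -3.509)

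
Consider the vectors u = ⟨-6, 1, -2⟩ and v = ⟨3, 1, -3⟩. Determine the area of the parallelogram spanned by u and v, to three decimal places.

i: 1·(-3) - (-2)·1 = -3 - (-2) = -1
j: (-2)·3 - (-6)·(-3) = -6 - 18 = -24
k: (-6)·1 - 1·3 = -6 - 3 = -9
u × v = (-1, -24, -9)
|u × v| = √((-1)² + (-24)² + (-9)²) = √658 ≈ 25.6515

25.652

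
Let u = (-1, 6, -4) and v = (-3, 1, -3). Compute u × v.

(-14, 9, 17)

i: 6·(-3) - (-4)·1 = -18 - (-4) = -14
j: (-4)·(-3) - (-1)·(-3) = 12 - 3 = 9
k: (-1)·1 - 6·(-3) = -1 - (-18) = 17
u × v = (-14, 9, 17)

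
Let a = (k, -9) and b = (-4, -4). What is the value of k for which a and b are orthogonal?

9

a · b = k·(-4) + (-9)·(-4) = 36 - 4k
Set equal to 0: -4k = -36, so k = 9.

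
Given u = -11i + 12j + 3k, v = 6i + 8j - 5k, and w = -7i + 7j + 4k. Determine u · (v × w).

v × w:
i: 8·4 - (-5)·7 = 32 - (-35) = 67
j: (-5)·(-7) - 6·4 = 35 - 24 = 11
k: 6·7 - 8·(-7) = 42 - (-56) = 98
v × w = (67, 11, 98)
u · (v × w) = (-11)·67 + 12·11 + 3·98 = -737 + 132 + 294 = -311

-311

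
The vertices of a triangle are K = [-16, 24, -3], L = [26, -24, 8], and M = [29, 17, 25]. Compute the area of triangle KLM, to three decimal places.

1178.029

KL = (42, -48, 11),  KM = (45, -7, 28)
i: (-48)·28 - 11·(-7) = -1344 - (-77) = -1267
j: 11·45 - 42·28 = 495 - 1176 = -681
k: 42·(-7) - (-48)·45 = -294 - (-2160) = 1866
KL × KM = (-1267, -681, 1866)
|KL × KM| = √5551006 ≈ 2356.0573
area = ½ · 2356.0573 ≈ 1178.029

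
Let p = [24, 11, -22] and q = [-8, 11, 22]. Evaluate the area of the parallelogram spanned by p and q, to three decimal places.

i: 11·22 - (-22)·11 = 242 - (-242) = 484
j: (-22)·(-8) - 24·22 = 176 - 528 = -352
k: 24·11 - 11·(-8) = 264 - (-88) = 352
p × q = (484, -352, 352)
|p × q| = √(484² + (-352)² + 352²) = √482064 ≈ 694.3083

694.308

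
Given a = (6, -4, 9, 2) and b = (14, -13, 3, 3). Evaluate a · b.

a · b = 6·14 + (-4)·(-13) + 9·3 + 2·3 = 84 + 52 + 27 + 6 = 169

169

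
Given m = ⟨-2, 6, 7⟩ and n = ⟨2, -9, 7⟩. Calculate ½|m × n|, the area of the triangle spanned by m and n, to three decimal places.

54.417

i: 6·7 - 7·(-9) = 42 - (-63) = 105
j: 7·2 - (-2)·7 = 14 - (-14) = 28
k: (-2)·(-9) - 6·2 = 18 - 12 = 6
m × n = (105, 28, 6)
|m × n| = √(105² + 28² + 6²) = √11845 ≈ 108.8347
area = ½ · 108.8347 ≈ 54.417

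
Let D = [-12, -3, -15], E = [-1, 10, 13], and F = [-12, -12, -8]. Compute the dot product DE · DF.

DE = E − D = (11, 13, 28)
DF = F − D = (0, -9, 7)
DE · DF = 11·0 + 13·(-9) + 28·7 = 0 - 117 + 196 = 79

79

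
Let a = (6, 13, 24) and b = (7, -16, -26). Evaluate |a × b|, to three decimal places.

i: 13·(-26) - 24·(-16) = -338 - (-384) = 46
j: 24·7 - 6·(-26) = 168 - (-156) = 324
k: 6·(-16) - 13·7 = -96 - 91 = -187
a × b = (46, 324, -187)
|a × b| = √(46² + 324² + (-187)²) = √142061 ≈ 376.9098

376.910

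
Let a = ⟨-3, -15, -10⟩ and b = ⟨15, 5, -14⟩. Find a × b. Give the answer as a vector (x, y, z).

(260, -192, 210)

i: (-15)·(-14) - (-10)·5 = 210 - (-50) = 260
j: (-10)·15 - (-3)·(-14) = -150 - 42 = -192
k: (-3)·5 - (-15)·15 = -15 - (-225) = 210
a × b = (260, -192, 210)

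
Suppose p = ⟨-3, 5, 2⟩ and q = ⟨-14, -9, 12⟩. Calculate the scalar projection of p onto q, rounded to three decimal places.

1.023

p · q = (-3)·(-14) + 5·(-9) + 2·12 = 42 - 45 + 24 = 21
|q| = √(196 + 81 + 144) = √421 ≈ 20.5183
comp_q p = 21 / √421 ≈ 1.023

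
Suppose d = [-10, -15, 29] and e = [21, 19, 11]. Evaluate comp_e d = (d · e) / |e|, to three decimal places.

-5.793

d · e = (-10)·21 + (-15)·19 + 29·11 = -210 - 285 + 319 = -176
|e| = √(441 + 361 + 121) = √923 ≈ 30.3809
comp_e d = -176 / √923 ≈ -5.793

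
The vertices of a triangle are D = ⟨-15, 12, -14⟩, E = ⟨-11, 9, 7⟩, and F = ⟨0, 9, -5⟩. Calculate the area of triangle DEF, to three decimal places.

DE = (4, -3, 21),  DF = (15, -3, 9)
i: (-3)·9 - 21·(-3) = -27 - (-63) = 36
j: 21·15 - 4·9 = 315 - 36 = 279
k: 4·(-3) - (-3)·15 = -12 - (-45) = 33
DE × DF = (36, 279, 33)
|DE × DF| = √80226 ≈ 283.2419
area = ½ · 283.2419 ≈ 141.621

141.621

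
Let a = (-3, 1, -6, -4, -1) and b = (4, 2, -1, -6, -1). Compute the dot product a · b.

a · b = (-3)·4 + 1·2 + (-6)·(-1) + (-4)·(-6) + (-1)·(-1) = -12 + 2 + 6 + 24 + 1 = 21

21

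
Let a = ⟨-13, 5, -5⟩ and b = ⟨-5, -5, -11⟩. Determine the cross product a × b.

i: 5·(-11) - (-5)·(-5) = -55 - 25 = -80
j: (-5)·(-5) - (-13)·(-11) = 25 - 143 = -118
k: (-13)·(-5) - 5·(-5) = 65 - (-25) = 90
a × b = (-80, -118, 90)

(-80, -118, 90)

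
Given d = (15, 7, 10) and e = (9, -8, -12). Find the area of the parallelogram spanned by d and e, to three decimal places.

i: 7·(-12) - 10·(-8) = -84 - (-80) = -4
j: 10·9 - 15·(-12) = 90 - (-180) = 270
k: 15·(-8) - 7·9 = -120 - 63 = -183
d × e = (-4, 270, -183)
|d × e| = √((-4)² + 270² + (-183)²) = √106405 ≈ 326.1978

326.198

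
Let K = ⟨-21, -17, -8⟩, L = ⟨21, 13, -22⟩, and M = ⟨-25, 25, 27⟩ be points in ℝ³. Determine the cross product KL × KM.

KL = (42, 30, -14)
KM = (-4, 42, 35)
i: 30·35 - (-14)·42 = 1050 - (-588) = 1638
j: (-14)·(-4) - 42·35 = 56 - 1470 = -1414
k: 42·42 - 30·(-4) = 1764 - (-120) = 1884
KL × KM = (1638, -1414, 1884)

(1638, -1414, 1884)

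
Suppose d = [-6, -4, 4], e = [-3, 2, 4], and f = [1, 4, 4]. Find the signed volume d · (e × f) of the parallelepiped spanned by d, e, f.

-72

e × f:
i: 2·4 - 4·4 = 8 - 16 = -8
j: 4·1 - (-3)·4 = 4 - (-12) = 16
k: (-3)·4 - 2·1 = -12 - 2 = -14
e × f = (-8, 16, -14)
d · (e × f) = (-6)·(-8) + (-4)·16 + 4·(-14) = 48 - 64 - 56 = -72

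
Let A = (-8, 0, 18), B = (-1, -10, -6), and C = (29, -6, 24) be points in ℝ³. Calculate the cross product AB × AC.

(-204, -930, 328)

AB = (7, -10, -24)
AC = (37, -6, 6)
i: (-10)·6 - (-24)·(-6) = -60 - 144 = -204
j: (-24)·37 - 7·6 = -888 - 42 = -930
k: 7·(-6) - (-10)·37 = -42 - (-370) = 328
AB × AC = (-204, -930, 328)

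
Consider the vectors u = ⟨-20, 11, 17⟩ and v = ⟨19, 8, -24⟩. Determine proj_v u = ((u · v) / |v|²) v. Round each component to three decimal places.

(-13.287, -5.594, 16.783)

u · v = (-20)·19 + 11·8 + 17·(-24) = -380 + 88 - 408 = -700
|v|² = 361 + 64 + 576 = 1001
proj_v u = (-700/1001) · (19, 8, -24) ≈ (-13.287, -5.594, 16.783)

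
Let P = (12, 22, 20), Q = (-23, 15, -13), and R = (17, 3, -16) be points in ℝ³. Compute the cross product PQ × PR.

PQ = (-35, -7, -33)
PR = (5, -19, -36)
i: (-7)·(-36) - (-33)·(-19) = 252 - 627 = -375
j: (-33)·5 - (-35)·(-36) = -165 - 1260 = -1425
k: (-35)·(-19) - (-7)·5 = 665 - (-35) = 700
PQ × PR = (-375, -1425, 700)

(-375, -1425, 700)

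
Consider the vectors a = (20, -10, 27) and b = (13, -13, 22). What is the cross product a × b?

i: (-10)·22 - 27·(-13) = -220 - (-351) = 131
j: 27·13 - 20·22 = 351 - 440 = -89
k: 20·(-13) - (-10)·13 = -260 - (-130) = -130
a × b = (131, -89, -130)

(131, -89, -130)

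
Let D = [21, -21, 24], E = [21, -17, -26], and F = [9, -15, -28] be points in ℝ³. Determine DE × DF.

DE = (0, 4, -50)
DF = (-12, 6, -52)
i: 4·(-52) - (-50)·6 = -208 - (-300) = 92
j: (-50)·(-12) - 0·(-52) = 600 - 0 = 600
k: 0·6 - 4·(-12) = 0 - (-48) = 48
DE × DF = (92, 600, 48)

(92, 600, 48)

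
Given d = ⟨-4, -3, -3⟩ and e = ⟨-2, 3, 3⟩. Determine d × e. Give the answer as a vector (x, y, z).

i: (-3)·3 - (-3)·3 = -9 - (-9) = 0
j: (-3)·(-2) - (-4)·3 = 6 - (-12) = 18
k: (-4)·3 - (-3)·(-2) = -12 - 6 = -18
d × e = (0, 18, -18)

(0, 18, -18)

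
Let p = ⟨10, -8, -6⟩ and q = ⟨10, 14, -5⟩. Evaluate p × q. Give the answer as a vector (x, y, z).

i: (-8)·(-5) - (-6)·14 = 40 - (-84) = 124
j: (-6)·10 - 10·(-5) = -60 - (-50) = -10
k: 10·14 - (-8)·10 = 140 - (-80) = 220
p × q = (124, -10, 220)

(124, -10, 220)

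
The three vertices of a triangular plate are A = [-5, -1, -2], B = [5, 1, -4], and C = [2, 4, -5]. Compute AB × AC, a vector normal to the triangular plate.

AB = (10, 2, -2)
AC = (7, 5, -3)
i: 2·(-3) - (-2)·5 = -6 - (-10) = 4
j: (-2)·7 - 10·(-3) = -14 - (-30) = 16
k: 10·5 - 2·7 = 50 - 14 = 36
AB × AC = (4, 16, 36)

(4, 16, 36)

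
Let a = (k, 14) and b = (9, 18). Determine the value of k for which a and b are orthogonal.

a · b = k·9 + 14·18 = 252 + 9k
Set equal to 0: 9k = -252, so k = -28.

-28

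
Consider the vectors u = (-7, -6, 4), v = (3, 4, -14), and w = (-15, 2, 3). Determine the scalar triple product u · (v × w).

-1222

v × w:
i: 4·3 - (-14)·2 = 12 - (-28) = 40
j: (-14)·(-15) - 3·3 = 210 - 9 = 201
k: 3·2 - 4·(-15) = 6 - (-60) = 66
v × w = (40, 201, 66)
u · (v × w) = (-7)·40 + (-6)·201 + 4·66 = -280 - 1206 + 264 = -1222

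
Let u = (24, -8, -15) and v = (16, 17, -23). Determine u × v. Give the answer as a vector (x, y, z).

i: (-8)·(-23) - (-15)·17 = 184 - (-255) = 439
j: (-15)·16 - 24·(-23) = -240 - (-552) = 312
k: 24·17 - (-8)·16 = 408 - (-128) = 536
u × v = (439, 312, 536)

(439, 312, 536)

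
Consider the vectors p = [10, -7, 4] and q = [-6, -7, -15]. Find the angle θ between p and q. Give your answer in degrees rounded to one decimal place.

p · q = 10·(-6) + (-7)·(-7) + 4·(-15) = -60 + 49 - 60 = -71
|p|² = 100 + 49 + 16 = 165,  |p| = √165 ≈ 12.845233
|q|² = 36 + 49 + 225 = 310,  |q| = √310 ≈ 17.606817
cos θ = -71 / (12.845233 · 17.606817) ≈ -0.31393
θ = arccos(-0.31393) ≈ 108.3°

108.3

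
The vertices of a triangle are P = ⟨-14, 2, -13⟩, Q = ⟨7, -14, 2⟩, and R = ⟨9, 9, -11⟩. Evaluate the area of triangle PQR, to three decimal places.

PQ = (21, -16, 15),  PR = (23, 7, 2)
i: (-16)·2 - 15·7 = -32 - 105 = -137
j: 15·23 - 21·2 = 345 - 42 = 303
k: 21·7 - (-16)·23 = 147 - (-368) = 515
PQ × PR = (-137, 303, 515)
|PQ × PR| = √375803 ≈ 613.0277
area = ½ · 613.0277 ≈ 306.514

306.514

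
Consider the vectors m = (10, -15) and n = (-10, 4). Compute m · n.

m · n = 10·(-10) + (-15)·4 = -100 - 60 = -160

-160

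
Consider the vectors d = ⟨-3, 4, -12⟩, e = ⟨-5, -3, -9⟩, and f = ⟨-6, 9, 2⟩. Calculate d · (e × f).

e × f:
i: (-3)·2 - (-9)·9 = -6 - (-81) = 75
j: (-9)·(-6) - (-5)·2 = 54 - (-10) = 64
k: (-5)·9 - (-3)·(-6) = -45 - 18 = -63
e × f = (75, 64, -63)
d · (e × f) = (-3)·75 + 4·64 + (-12)·(-63) = -225 + 256 + 756 = 787

787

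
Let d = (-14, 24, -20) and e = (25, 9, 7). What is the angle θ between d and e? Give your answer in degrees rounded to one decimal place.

d · e = (-14)·25 + 24·9 + (-20)·7 = -350 + 216 - 140 = -274
|d|² = 196 + 576 + 400 = 1172,  |d| = √1172 ≈ 34.234486
|e|² = 625 + 81 + 49 = 755,  |e| = √755 ≈ 27.477263
cos θ = -274 / (34.234486 · 27.477263) ≈ -0.29128
θ = arccos(-0.29128) ≈ 106.9°

106.9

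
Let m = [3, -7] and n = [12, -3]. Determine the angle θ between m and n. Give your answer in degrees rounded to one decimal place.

52.8

m · n = 3·12 + (-7)·(-3) = 36 + 21 = 57
|m|² = 9 + 49 = 58,  |m| = √58 ≈ 7.615773
|n|² = 144 + 9 = 153,  |n| = √153 ≈ 12.369317
cos θ = 57 / (7.615773 · 12.369317) ≈ 0.60508
θ = arccos(0.60508) ≈ 52.8°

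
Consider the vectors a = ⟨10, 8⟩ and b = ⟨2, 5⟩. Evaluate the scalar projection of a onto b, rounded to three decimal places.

a · b = 10·2 + 8·5 = 20 + 40 = 60
|b| = √(4 + 25) = √29 ≈ 5.3852
comp_b a = 60 / √29 ≈ 11.142

11.142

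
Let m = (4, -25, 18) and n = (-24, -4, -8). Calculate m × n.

(272, -400, -616)

i: (-25)·(-8) - 18·(-4) = 200 - (-72) = 272
j: 18·(-24) - 4·(-8) = -432 - (-32) = -400
k: 4·(-4) - (-25)·(-24) = -16 - 600 = -616
m × n = (272, -400, -616)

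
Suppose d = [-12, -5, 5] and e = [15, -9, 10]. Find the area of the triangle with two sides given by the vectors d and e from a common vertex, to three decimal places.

133.734

i: (-5)·10 - 5·(-9) = -50 - (-45) = -5
j: 5·15 - (-12)·10 = 75 - (-120) = 195
k: (-12)·(-9) - (-5)·15 = 108 - (-75) = 183
d × e = (-5, 195, 183)
|d × e| = √((-5)² + 195² + 183²) = √71539 ≈ 267.4678
area = ½ · 267.4678 ≈ 133.734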